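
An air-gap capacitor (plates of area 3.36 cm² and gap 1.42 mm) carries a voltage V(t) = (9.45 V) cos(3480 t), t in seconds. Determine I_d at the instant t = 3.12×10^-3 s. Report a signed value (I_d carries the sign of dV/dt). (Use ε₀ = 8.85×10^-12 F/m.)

6.82×10^-8 A

C = ε₀A/d = (8.85×10^-12)(3.36×10^-4)/(1.42×10^-3) = 2.094×10^-12 F. dV/dt = V₀ω·−sin(ωt); at ωt = 10.8576 rad this factor is 0.9905.
I_d = C dV/dt = (2.094×10^-12)(9.45)(3480)(0.9905) = 6.82×10^-8 A.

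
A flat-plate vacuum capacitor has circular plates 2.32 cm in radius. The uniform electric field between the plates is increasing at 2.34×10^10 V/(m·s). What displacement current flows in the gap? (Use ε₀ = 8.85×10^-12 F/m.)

The displacement current is ε₀ times dΦ_E/dt = ε₀ A dE/dt = (8.85×10^-12)(1.691×10^-3)(2.34×10^10) = 3.50×10^-4 A.

3.50×10^-4 A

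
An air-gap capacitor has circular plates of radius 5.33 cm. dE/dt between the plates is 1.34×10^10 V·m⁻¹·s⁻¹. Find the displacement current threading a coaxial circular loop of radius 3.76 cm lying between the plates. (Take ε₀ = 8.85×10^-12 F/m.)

Through the whole plate area (πR² = 8.925×10^-3 m²), I_d = ε₀ πR² dE/dt = 1.058×10^-3 A.
The field is uniform, so I_d,enc = I_d (r/R)² = (1.058×10^-3)(3.76/5.33)² = 5.27×10^-4 A.

5.27×10^-4 A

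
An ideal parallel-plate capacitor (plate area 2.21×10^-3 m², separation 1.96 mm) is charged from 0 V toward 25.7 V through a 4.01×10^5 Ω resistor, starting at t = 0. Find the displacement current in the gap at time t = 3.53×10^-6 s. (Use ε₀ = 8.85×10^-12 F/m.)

2.65×10^-5 A

C = ε₀A/d = (8.85×10^-12)(2.21×10^-3)/(1.96×10^-3) = 9.979×10^-12 F, so τ = RC = 4.002×10^-6 s.
The conduction current is I(t) = (V₀/R) e^(−t/τ), and the displacement current between the plates equals it.
t/τ = 0.8821; I_d = (25.7/4.01×10^5) · e^(−0.8821) = (6.409×10^-5)(0.4139) = 2.65×10^-5 A.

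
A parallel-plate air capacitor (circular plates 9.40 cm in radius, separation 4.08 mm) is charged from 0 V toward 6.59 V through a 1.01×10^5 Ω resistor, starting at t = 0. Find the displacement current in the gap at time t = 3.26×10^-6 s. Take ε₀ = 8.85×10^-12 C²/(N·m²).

3.82×10^-5 A

C = ε₀A/d = (8.85×10^-12)(0.02776)/(4.08×10^-3) = 6.021×10^-11 F and τ = RC = 6.081×10^-6 s. I_d in the gap equals the RC charging current.
I_d(t) = (V₀/R) e^(−t/τ) = 6.525×10^-5 · e^(−0.5361) = 3.82×10^-5 A.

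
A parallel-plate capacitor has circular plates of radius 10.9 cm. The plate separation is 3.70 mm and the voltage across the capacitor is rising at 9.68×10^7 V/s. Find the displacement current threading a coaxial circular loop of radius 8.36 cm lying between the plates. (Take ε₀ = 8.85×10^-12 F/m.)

I_d = C dV/dt with C = ε₀πR²/d = 8.929×10^-11 F, so I_d = (8.929×10^-11)(9.68×10^7) = 8.643×10^-3 A.
Since J_d is uniform, the enclosed fraction is (r/R)² = 0.5882, giving I_d,enc = 5.08×10^-3 A.

5.08×10^-3 A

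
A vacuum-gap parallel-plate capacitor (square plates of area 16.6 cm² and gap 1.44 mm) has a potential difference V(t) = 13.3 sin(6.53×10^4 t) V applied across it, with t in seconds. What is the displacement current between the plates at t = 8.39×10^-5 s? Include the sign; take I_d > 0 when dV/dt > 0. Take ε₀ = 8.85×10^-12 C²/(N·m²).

dV/dt = (13.3)(6.53×10^4)·cos(5.47867) = 6.023×10^5 V/s.
I_d = C dV/dt with C = ε₀A/d = (8.85×10^-12)(1.66×10^-3)/(1.44×10^-3) = 1.020×10^-11 F, so I_d = (1.020×10^-11)(6.023×10^5) = 6.14×10^-6 A.

6.14×10^-6 A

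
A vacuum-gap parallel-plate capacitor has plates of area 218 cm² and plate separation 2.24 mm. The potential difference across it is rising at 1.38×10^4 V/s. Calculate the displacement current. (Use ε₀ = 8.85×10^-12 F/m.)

1.19×10^-6 A

C = ε₀A/d = (8.85×10^-12)(0.0218)/(2.24×10^-3) = 8.613×10^-11 F.
I_d = C dV/dt = (8.613×10^-11)(1.38×10^4) = 1.19×10^-6 A.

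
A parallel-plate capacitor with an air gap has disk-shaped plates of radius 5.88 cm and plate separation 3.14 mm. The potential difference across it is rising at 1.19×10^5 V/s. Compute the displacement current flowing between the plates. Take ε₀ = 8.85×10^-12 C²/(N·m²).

3.64×10^-6 A

The field between the plates is E = V/d, so dE/dt = (1.19×10^5)/(3.14×10^-3 m) = 3.790×10^7 V/(m·s).
I_d = ε₀ A (dE/dt) = (8.85×10^-12)(0.01086)(3.790×10^7) = 3.64×10^-6 A.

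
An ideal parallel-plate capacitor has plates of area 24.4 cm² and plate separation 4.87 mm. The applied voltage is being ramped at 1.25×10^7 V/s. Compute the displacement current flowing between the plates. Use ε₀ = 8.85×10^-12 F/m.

The displacement current equals the charging current C dV/dt. With C = ε₀A/d = (8.85×10^-12)(2.44×10^-3)/(4.87×10^-3) = 4.434×10^-12 F, I_d = (4.434×10^-12)(1.25×10^7) = 5.54×10^-5 A.

5.54×10^-5 A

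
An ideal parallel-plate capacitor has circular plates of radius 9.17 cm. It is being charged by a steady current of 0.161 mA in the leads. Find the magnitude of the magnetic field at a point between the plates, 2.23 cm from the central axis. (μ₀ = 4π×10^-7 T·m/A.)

By continuity the displacement current in the gap matches the conduction current: I_d = 1.61×10^-4 A.
An Ampèrian loop of radius r encloses a fraction (r/R)² of I_d. Then B·2πr = μ₀ I_d (r/R)², giving B = μ₀ I_d r/(2πR²) = 8.54×10^-11 T.

8.54×10^-11 T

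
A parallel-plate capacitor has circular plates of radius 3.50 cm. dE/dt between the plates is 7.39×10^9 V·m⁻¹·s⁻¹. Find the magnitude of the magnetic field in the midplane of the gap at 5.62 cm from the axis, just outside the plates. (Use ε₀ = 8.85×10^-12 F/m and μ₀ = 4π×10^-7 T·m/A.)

Total displacement current: I_d = ε₀(πR²)(dE/dt) = (8.85×10^-12)(3.848×10^-3)(7.39×10^9) = 2.517×10^-4 A.
With r > R the enclosed displacement current is the full I_d; B = μ₀ I_d / (2πr) = 8.96×10^-10 T.

8.96×10^-10 T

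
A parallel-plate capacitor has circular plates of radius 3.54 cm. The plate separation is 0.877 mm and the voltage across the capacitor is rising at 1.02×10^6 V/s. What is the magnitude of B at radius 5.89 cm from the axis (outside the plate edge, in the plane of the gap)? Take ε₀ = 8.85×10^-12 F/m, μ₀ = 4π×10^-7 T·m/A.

1.38×10^-10 T

I_d = C dV/dt with C = ε₀πR²/d = 3.973×10^-11 F, so I_d = (3.973×10^-11)(1.02×10^6) = 4.052×10^-5 A.
Outside the plates the loop encloses all of I_d, so B·2πr = μ₀ I_d and B = 1.38×10^-10 T.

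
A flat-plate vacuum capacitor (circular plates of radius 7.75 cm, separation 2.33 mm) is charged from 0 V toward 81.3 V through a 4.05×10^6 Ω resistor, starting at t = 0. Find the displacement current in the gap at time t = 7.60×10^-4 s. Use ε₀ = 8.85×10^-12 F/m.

C = ε₀A/d = (8.85×10^-12)(0.01887)/(2.33×10^-3) = 7.167×10^-11 F and τ = RC = 2.903×10^-4 s. I_d in the gap equals the RC charging current.
I_d(t) = (V₀/R) e^(−t/τ) = 2.007×10^-5 · e^(−2.618) = 1.46×10^-6 A.

1.46×10^-6 A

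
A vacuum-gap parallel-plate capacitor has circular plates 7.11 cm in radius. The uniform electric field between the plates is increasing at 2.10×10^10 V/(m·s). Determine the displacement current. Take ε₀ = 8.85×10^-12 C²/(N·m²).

2.95×10^-3 A

I_d = ε₀ A (dE/dt) = (8.85×10^-12)(0.01588 m²)(2.10×10^10) = 2.95×10^-3 A.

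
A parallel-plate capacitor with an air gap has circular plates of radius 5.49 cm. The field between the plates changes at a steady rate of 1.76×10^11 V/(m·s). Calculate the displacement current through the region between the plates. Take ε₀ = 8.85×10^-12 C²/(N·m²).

I_d = ε₀ A (dE/dt) = (8.85×10^-12)(9.469×10^-3 m²)(1.76×10^11) = 0.0147 A.

0.0147 A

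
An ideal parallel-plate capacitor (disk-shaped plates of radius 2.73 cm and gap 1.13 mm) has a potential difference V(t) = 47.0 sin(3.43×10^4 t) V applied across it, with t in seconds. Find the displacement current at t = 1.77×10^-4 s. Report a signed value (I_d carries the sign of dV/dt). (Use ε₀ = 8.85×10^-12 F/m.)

2.89×10^-5 A

dE/dt = (V₀ω/d)·cos(ωt) with ωt = 6.0711 rad: (47.0)(3.43×10^4)(0.9776)/(1.13×10^-3) = 1.395×10^9 V/(m·s).
I_d = ε₀ A dE/dt = (8.85×10^-12)(2.341×10^-3)(1.395×10^9) = 2.89×10^-5 A.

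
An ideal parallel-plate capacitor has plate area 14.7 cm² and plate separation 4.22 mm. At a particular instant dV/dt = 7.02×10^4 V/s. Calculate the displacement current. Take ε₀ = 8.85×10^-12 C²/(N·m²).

The field between the plates is E = V/d, so dE/dt = (7.02×10^4)/(4.22×10^-3 m) = 1.664×10^7 V/(m·s).
I_d = ε₀ A (dE/dt) = (8.85×10^-12)(1.47×10^-3)(1.664×10^7) = 2.16×10^-7 A.

2.16×10^-7 A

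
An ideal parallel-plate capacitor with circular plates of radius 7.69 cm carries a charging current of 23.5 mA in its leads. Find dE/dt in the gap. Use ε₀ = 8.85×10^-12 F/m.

The displacement current between the plates equals the conduction current, I_d = 23.5 mA.
Then dE/dt = I_d/(ε₀A) = 1.43×10^11 V/(m·s).

1.43×10^11 V/(m·s)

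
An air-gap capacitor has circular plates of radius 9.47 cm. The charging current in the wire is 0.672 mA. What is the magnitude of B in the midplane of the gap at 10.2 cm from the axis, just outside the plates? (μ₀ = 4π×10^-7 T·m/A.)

1.32×10^-9 T

No conduction current crosses the gap, so I_d there equals the 6.72×10^-4 A in the leads.
With r > R the enclosed displacement current is the full I_d; B = μ₀ I_d / (2πr) = 1.32×10^-9 T.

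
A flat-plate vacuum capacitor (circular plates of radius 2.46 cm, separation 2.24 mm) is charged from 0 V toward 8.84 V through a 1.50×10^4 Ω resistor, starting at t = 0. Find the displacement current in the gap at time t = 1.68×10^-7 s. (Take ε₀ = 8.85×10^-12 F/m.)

With C = ε₀A/d = (8.85×10^-12)(1.901×10^-3)/(2.24×10^-3) = 7.511×10^-12 F, the time constant is τ = RC = 1.127×10^-7 s, so t/τ = 1.491 and e^(−t/τ) = 0.2251.
I_d = I_cond = (V₀/R) e^(−t/τ) = (5.893×10^-4)(0.2251) = 1.33×10^-4 A.

1.33×10^-4 A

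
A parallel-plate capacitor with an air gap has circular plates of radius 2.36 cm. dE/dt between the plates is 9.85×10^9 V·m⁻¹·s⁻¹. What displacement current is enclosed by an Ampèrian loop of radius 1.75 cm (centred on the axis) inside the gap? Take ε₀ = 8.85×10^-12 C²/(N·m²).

8.39×10^-5 A

Total displacement current: I_d = ε₀(πR²)(dE/dt) = (8.85×10^-12)(1.750×10^-3)(9.85×10^9) = 1.526×10^-4 A.
The field is uniform, so I_d,enc = I_d (r/R)² = (1.526×10^-4)(1.75/2.36)² = 8.39×10^-5 A.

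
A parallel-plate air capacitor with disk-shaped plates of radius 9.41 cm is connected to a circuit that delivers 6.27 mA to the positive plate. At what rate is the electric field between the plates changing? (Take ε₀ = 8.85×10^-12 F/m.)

The displacement current between the plates equals the conduction current, I_d = 6.27 mA.
Then dE/dt = I_d/(ε₀A) = 2.55×10^10 V/(m·s).

2.55×10^10 V/(m·s)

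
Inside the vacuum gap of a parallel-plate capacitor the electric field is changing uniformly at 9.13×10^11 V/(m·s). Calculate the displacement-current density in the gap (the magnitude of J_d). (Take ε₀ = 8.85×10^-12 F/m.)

J_d = ε₀ dE/dt = (8.85×10^-12)(9.13×10^11) = 8.08 A/m².

8.08 A/m²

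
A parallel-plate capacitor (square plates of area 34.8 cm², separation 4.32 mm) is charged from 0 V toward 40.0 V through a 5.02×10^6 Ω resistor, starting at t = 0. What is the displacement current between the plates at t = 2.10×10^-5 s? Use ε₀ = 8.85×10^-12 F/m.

With C = ε₀A/d = (8.85×10^-12)(3.48×10^-3)/(4.32×10^-3) = 7.129×10^-12 F, the time constant is τ = RC = 3.579×10^-5 s, so t/τ = 0.5868 and e^(−t/τ) = 0.5561.
I_d = I_cond = (V₀/R) e^(−t/τ) = (7.968×10^-6)(0.5561) = 4.43×10^-6 A.

4.43×10^-6 A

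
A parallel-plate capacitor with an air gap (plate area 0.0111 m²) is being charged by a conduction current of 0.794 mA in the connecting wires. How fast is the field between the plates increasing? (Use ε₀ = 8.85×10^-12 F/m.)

8.08×10^9 V/(m·s)

By continuity, I_d in the gap equals the 0.794 mA flowing in the wire.
Inverting I_d = ε₀ A dE/dt gives dE/dt = 7.94×10^-4 / (8.85×10^-12 · 0.0111) = 8.08×10^9 V/(m·s).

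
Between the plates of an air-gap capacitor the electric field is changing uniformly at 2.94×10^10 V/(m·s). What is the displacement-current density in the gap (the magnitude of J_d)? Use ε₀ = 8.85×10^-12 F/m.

J_d = ε₀ ∂E/∂t, so J_d = 0.260 A/m².

0.260 A/m²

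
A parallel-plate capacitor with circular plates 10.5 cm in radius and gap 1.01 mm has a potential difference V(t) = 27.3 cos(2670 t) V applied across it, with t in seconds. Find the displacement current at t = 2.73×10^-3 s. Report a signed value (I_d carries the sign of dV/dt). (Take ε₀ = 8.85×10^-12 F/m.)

-1.87×10^-5 A

dV/dt = (27.3)(2670)·−sin(7.2891) = -6.157×10^4 V/s.
I_d = C dV/dt with C = ε₀A/d = (8.85×10^-12)(0.03464)/(1.01×10^-3) = 3.035×10^-10 F, so I_d = (3.035×10^-10)(-6.157×10^4) = -1.87×10^-5 A.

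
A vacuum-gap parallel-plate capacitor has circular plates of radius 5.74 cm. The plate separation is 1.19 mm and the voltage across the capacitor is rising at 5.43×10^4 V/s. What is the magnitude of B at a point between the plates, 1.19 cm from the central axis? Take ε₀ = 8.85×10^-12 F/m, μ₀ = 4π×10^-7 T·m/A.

3.02×10^-12 T

I_d = C dV/dt with C = ε₀πR²/d = 7.697×10^-11 F, so I_d = (7.697×10^-11)(5.43×10^4) = 4.179×10^-6 A.
An Ampèrian loop of radius r encloses a fraction (r/R)² of I_d. Then B·2πr = μ₀ I_d (r/R)², giving B = μ₀ I_d r/(2πR²) = 3.02×10^-12 T.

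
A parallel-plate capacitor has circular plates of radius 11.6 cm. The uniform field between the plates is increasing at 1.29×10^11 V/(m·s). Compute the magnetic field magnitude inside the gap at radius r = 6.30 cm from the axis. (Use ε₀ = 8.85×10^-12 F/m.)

I_d = ε₀ dΦ_E/dt = ε₀ πR² (dE/dt) = (8.85×10^-12)(0.04227)(1.29×10^11) = 0.04826 A through the full plate area.
∮B·dl = μ₀ I_d,enc with I_d,enc = I_d r²/R² = 0.01423 A; so B = μ₀ I_d,enc/(2πr) = 4.52×10^-8 T.

4.52×10^-8 T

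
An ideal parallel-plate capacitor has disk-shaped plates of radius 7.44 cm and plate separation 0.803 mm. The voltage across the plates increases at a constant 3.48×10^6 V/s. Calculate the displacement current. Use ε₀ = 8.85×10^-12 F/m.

The displacement current equals the charging current C dV/dt. With C = ε₀A/d = (8.85×10^-12)(0.01739)/(8.03×10^-4) = 1.917×10^-10 F, I_d = (1.917×10^-10)(3.48×10^6) = 6.67×10^-4 A.

6.67×10^-4 A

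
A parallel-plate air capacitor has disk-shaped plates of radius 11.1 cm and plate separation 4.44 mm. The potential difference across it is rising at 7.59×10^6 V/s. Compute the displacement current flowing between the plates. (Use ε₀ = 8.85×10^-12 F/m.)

5.86×10^-4 A

C = ε₀A/d = (8.85×10^-12)(0.03871)/(4.44×10^-3) = 7.716×10^-11 F.
I_d = C dV/dt = (7.716×10^-11)(7.59×10^6) = 5.86×10^-4 A.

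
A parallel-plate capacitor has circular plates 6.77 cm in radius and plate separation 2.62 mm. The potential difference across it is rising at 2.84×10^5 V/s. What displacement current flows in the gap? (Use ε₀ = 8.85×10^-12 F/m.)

C = ε₀A/d = (8.85×10^-12)(0.01440)/(2.62×10^-3) = 4.864×10^-11 F.
I_d = C dV/dt = (4.864×10^-11)(2.84×10^5) = 1.38×10^-5 A.

1.38×10^-5 A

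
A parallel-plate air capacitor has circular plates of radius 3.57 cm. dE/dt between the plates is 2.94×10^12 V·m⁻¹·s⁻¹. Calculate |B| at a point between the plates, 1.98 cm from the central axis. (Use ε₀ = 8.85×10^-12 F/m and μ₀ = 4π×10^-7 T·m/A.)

I_d = ε₀ dΦ_E/dt = ε₀ πR² (dE/dt) = (8.85×10^-12)(4.004×10^-3)(2.94×10^12) = 0.1042 A through the full plate area.
∮B·dl = μ₀ I_d,enc with I_d,enc = I_d r²/R² = 0.03205 A; so B = μ₀ I_d,enc/(2πr) = 3.24×10^-7 T.

3.24×10^-7 T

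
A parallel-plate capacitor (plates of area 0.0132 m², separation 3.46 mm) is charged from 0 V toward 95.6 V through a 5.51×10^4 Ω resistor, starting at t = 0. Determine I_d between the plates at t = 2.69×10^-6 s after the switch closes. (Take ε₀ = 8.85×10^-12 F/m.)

C = ε₀A/d = (8.85×10^-12)(0.0132)/(3.46×10^-3) = 3.376×10^-11 F and τ = RC = 1.860×10^-6 s. I_d in the gap equals the RC charging current.
I_d(t) = (V₀/R) e^(−t/τ) = 1.735×10^-3 · e^(−1.446) = 4.09×10^-4 A.

4.09×10^-4 A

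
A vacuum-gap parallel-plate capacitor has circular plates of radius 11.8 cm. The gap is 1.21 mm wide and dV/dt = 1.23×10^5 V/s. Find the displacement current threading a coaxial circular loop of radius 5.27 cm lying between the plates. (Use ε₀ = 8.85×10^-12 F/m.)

I_d = C dV/dt with C = ε₀πR²/d = 3.199×10^-10 F, so I_d = (3.199×10^-10)(1.23×10^5) = 3.935×10^-5 A.
The field is uniform, so I_d,enc = I_d (r/R)² = (3.935×10^-5)(5.27/11.8)² = 7.85×10^-6 A.

7.85×10^-6 A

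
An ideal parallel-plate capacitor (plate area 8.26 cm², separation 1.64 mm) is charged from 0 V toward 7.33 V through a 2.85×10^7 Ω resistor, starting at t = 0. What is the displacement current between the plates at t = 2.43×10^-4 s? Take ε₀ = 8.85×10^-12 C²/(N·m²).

3.80×10^-8 A

With C = ε₀A/d = (8.85×10^-12)(8.26×10^-4)/(1.64×10^-3) = 4.457×10^-12 F, the time constant is τ = RC = 1.270×10^-4 s, so t/τ = 1.913 and e^(−t/τ) = 0.1476.
I_d = I_cond = (V₀/R) e^(−t/τ) = (2.572×10^-7)(0.1476) = 3.80×10^-8 A.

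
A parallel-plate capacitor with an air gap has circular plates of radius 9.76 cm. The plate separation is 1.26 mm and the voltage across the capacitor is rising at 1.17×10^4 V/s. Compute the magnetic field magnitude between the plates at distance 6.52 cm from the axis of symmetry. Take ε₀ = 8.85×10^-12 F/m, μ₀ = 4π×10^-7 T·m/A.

dE/dt = (dV/dt)/d = 9.286×10^6 V/(m·s); I_d = ε₀(πR²)(dE/dt) = (8.85×10^-12)(0.02993)(9.286×10^6) = 2.460×10^-6 A.
An Ampèrian loop of radius r encloses a fraction (r/R)² of I_d. Then B·2πr = μ₀ I_d (r/R)², giving B = μ₀ I_d r/(2πR²) = 3.37×10^-12 T.

3.37×10^-12 T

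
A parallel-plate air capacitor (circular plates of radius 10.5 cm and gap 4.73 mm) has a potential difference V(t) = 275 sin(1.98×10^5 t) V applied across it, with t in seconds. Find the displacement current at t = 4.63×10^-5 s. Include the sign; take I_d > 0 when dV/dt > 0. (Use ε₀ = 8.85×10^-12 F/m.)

dE/dt = (V₀ω/d)·cos(ωt) with ωt = 9.1674 rad: (275)(1.98×10^5)(-0.9671)/(4.73×10^-3) = -1.113×10^10 V/(m·s).
I_d = ε₀ A dE/dt = (8.85×10^-12)(0.03464)(-1.113×10^10) = -3.41×10^-3 A.

-3.41×10^-3 A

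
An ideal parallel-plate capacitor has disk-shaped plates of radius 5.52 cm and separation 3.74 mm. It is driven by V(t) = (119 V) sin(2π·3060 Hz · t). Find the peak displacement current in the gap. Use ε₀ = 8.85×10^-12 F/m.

The displacement current equals the conduction current C dV/dt, which peaks at C V₀ ω.
With C = ε₀A/d = (8.85×10^-12)(9.573×10^-3)/(3.74×10^-3) = 2.265×10^-11 F and ω = 2πf = 1.923×10^4 rad/s, I_d,max = (2.265×10^-11)(119)(1.923×10^4) = 5.18×10^-5 A.

5.18×10^-5 A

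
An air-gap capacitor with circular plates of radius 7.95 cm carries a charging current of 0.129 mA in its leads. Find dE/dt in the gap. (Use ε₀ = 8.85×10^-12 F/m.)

7.34×10^8 V/(m·s)

Charge continuity gives I_d = I = 1.29×10^-4 A between the plates.
Then dE/dt = I_d/(ε₀A) = 7.34×10^8 V/(m·s).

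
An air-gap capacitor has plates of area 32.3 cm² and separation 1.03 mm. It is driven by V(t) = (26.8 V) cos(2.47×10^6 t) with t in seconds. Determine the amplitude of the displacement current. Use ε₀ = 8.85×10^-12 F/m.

1.84×10^-3 A

(dE/dt)_max = V₀ω/d = 6.427×10^10 V/(m·s); ω = 2.47×10^6 rad/s.
I_d,max = ε₀ A (dE/dt)_max = (8.85×10^-12)(3.23×10^-3)(6.427×10^10) = 1.84×10^-3 A.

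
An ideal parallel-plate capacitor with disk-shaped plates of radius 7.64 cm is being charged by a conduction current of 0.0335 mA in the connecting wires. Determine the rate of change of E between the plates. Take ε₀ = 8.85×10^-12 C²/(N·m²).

2.06×10^8 V/(m·s)

The displacement current between the plates equals the conduction current, I_d = 0.0335 mA.
Since I_d = ε₀ A dE/dt, dE/dt = I_d/(ε₀A) = (3.35×10^-5)/((8.85×10^-12)(0.01834)) = 2.06×10^8 V/(m·s).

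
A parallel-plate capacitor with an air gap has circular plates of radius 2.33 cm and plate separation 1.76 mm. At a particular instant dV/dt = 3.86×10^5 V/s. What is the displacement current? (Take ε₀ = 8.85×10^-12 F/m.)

E = V/d so dE/dt = (dV/dt)/d = 2.193×10^8 V/(m·s), and I_d = ε₀ A dE/dt = (8.85×10^-12)(1.706×10^-3)(2.193×10^8) = 3.31×10^-6 A.

3.31×10^-6 A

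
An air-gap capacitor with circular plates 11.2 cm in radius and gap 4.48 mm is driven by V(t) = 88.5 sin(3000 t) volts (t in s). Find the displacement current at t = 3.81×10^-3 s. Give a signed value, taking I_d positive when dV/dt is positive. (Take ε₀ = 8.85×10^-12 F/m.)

8.70×10^-6 A

dV/dt = (88.5)(3000)·cos(11.43) = 1.117×10^5 V/s.
I_d = C dV/dt with C = ε₀A/d = (8.85×10^-12)(0.03941)/(4.48×10^-3) = 7.785×10^-11 F, so I_d = (7.785×10^-11)(1.117×10^5) = 8.70×10^-6 A.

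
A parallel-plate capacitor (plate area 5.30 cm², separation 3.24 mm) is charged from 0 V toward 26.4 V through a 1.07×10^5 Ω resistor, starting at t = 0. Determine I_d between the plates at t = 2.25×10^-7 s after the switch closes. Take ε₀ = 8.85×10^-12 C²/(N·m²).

5.77×10^-5 A

With C = ε₀A/d = (8.85×10^-12)(5.30×10^-4)/(3.24×10^-3) = 1.448×10^-12 F, the time constant is τ = RC = 1.549×10^-7 s, so t/τ = 1.453 and e^(−t/τ) = 0.2339.
I_d = I_cond = (V₀/R) e^(−t/τ) = (2.467×10^-4)(0.2339) = 5.77×10^-5 A.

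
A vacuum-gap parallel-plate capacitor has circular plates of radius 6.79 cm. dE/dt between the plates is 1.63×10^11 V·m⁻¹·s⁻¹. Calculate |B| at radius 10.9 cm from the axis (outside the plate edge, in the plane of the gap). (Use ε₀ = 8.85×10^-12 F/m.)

3.83×10^-8 T

Through the whole plate area (πR² = 0.01448 m²), I_d = ε₀ πR² dE/dt = 0.02089 A.
Outside the plates the loop encloses all of I_d, so B·2πr = μ₀ I_d and B = 3.83×10^-8 T.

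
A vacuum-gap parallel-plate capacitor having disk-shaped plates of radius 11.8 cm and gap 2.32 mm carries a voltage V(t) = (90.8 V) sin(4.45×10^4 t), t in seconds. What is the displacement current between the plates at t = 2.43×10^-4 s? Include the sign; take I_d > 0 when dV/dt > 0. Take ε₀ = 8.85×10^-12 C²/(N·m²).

-1.22×10^-4 A

dE/dt = (V₀ω/d)·cos(ωt) with ωt = 10.8135 rad: (90.8)(4.45×10^4)(-0.1811)/(2.32×10^-3) = -3.154×10^8 V/(m·s).
I_d = ε₀ A dE/dt = (8.85×10^-12)(0.04374)(-3.154×10^8) = -1.22×10^-4 A.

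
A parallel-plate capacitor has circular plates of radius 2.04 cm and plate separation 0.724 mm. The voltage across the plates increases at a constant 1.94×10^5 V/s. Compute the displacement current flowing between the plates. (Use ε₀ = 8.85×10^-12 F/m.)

E = V/d so dE/dt = (dV/dt)/d = 2.680×10^8 V/(m·s), and I_d = ε₀ A dE/dt = (8.85×10^-12)(1.307×10^-3)(2.680×10^8) = 3.10×10^-6 A.

3.10×10^-6 A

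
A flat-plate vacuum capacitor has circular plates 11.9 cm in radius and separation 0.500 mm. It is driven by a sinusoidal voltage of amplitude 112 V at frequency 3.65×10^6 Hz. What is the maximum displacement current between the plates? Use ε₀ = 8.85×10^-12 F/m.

2.02 A

C = ε₀A/d = (8.85×10^-12)(0.04449)/(5.00×10^-4) = 7.875×10^-10 F; ω = 2πf = 2.293×10^7 rad/s.
I_d = C dV/dt, so |I_d|_max = C V₀ ω = (7.875×10^-10)(112)(2.293×10^7) = 2.02 A.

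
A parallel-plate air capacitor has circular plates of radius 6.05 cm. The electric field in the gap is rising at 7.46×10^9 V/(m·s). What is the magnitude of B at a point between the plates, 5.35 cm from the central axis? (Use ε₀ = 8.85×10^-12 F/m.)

2.22×10^-9 T

I_d = ε₀ dΦ_E/dt = ε₀ πR² (dE/dt) = (8.85×10^-12)(0.01150)(7.46×10^9) = 7.592×10^-4 A through the full plate area.
An Ampèrian loop of radius r encloses a fraction (r/R)² of I_d. Then B·2πr = μ₀ I_d (r/R)², giving B = μ₀ I_d r/(2πR²) = 2.22×10^-9 T.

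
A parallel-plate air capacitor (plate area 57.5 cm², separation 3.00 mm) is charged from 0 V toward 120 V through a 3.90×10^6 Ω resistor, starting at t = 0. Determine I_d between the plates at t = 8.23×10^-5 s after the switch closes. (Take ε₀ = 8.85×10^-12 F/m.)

C = ε₀A/d = (8.85×10^-12)(5.75×10^-3)/(3.00×10^-3) = 1.696×10^-11 F, so τ = RC = 6.614×10^-5 s.
The conduction current is I(t) = (V₀/R) e^(−t/τ), and the displacement current between the plates equals it.
t/τ = 1.244; I_d = (120/3.90×10^6) · e^(−1.244) = (3.077×10^-5)(0.2882) = 8.87×10^-6 A.

8.87×10^-6 A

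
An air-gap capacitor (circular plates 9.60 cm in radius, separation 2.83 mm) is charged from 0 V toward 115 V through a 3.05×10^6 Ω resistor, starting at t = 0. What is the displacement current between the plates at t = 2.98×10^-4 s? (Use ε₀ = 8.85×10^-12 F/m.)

C = ε₀A/d = (8.85×10^-12)(0.02895)/(2.83×10^-3) = 9.053×10^-11 F and τ = RC = 2.761×10^-4 s. I_d in the gap equals the RC charging current.
I_d(t) = (V₀/R) e^(−t/τ) = 3.770×10^-5 · e^(−1.079) = 1.28×10^-5 A.

1.28×10^-5 A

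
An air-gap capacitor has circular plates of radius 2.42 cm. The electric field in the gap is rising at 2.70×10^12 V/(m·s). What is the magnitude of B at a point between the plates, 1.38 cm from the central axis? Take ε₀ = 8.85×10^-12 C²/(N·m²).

I_d = ε₀ dΦ_E/dt = ε₀ πR² (dE/dt) = (8.85×10^-12)(1.840×10^-3)(2.70×10^12) = 0.04397 A through the full plate area.
An Ampèrian loop of radius r encloses a fraction (r/R)² of I_d. Then B·2πr = μ₀ I_d (r/R)², giving B = μ₀ I_d r/(2πR²) = 2.07×10^-7 T.

2.07×10^-7 T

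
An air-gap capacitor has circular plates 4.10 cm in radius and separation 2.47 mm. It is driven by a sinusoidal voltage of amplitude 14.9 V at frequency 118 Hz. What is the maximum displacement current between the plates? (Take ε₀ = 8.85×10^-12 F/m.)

2.09×10^-7 A

The displacement current equals the conduction current C dV/dt, which peaks at C V₀ ω.
With C = ε₀A/d = (8.85×10^-12)(5.281×10^-3)/(2.47×10^-3) = 1.892×10^-11 F and ω = 2πf = 741.4 rad/s, I_d,max = (1.892×10^-11)(14.9)(741.4) = 2.09×10^-7 A.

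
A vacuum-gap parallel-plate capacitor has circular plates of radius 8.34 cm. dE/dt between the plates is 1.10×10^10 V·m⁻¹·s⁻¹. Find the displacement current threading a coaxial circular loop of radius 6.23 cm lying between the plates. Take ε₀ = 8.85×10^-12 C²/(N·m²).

I_d = ε₀ dΦ_E/dt = ε₀ πR² (dE/dt) = (8.85×10^-12)(0.02185)(1.10×10^10) = 2.127×10^-3 A through the full plate area.
Through an area πr² the displacement current is I_d·(πr²/πR²) = I_d (r/R)² = 1.19×10^-3 A.

1.19×10^-3 A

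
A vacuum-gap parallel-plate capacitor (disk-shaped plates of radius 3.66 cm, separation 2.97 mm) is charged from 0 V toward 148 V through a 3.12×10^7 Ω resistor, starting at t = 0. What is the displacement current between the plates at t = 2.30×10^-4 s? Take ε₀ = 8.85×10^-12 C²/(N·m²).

C = ε₀A/d = (8.85×10^-12)(4.208×10^-3)/(2.97×10^-3) = 1.254×10^-11 F, so τ = RC = 3.912×10^-4 s.
The conduction current is I(t) = (V₀/R) e^(−t/τ), and the displacement current between the plates equals it.
t/τ = 0.5879; I_d = (148/3.12×10^7) · e^(−0.5879) = (4.744×10^-6)(0.5555) = 2.64×10^-6 A.

2.64×10^-6 A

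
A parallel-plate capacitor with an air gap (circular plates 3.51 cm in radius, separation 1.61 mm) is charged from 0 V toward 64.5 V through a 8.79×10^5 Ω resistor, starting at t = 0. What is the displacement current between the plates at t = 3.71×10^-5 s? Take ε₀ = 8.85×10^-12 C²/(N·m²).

1.01×10^-5 A

C = ε₀A/d = (8.85×10^-12)(3.870×10^-3)/(1.61×10^-3) = 2.127×10^-11 F and τ = RC = 1.870×10^-5 s. I_d in the gap equals the RC charging current.
I_d(t) = (V₀/R) e^(−t/τ) = 7.338×10^-5 · e^(−1.984) = 1.01×10^-5 A.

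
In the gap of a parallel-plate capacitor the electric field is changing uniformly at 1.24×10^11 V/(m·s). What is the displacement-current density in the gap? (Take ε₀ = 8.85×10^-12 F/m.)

The displacement-current density is ε₀ ∂E/∂t = (8.85×10^-12)(1.24×10^11) = 1.10 A/m².

1.10 A/m²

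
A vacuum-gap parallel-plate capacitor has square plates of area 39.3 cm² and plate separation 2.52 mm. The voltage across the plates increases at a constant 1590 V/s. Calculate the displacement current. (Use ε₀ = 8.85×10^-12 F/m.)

2.19×10^-8 A

The field between the plates is E = V/d, so dE/dt = (1590)/(2.52×10^-3 m) = 6.310×10^5 V/(m·s).
I_d = ε₀ A (dE/dt) = (8.85×10^-12)(3.93×10^-3)(6.310×10^5) = 2.19×10^-8 A.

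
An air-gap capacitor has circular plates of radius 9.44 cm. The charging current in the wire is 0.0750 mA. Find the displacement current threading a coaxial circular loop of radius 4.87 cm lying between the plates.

Between the plates the displacement current equals the wire current: I_d = 0.0750 mA = 7.50×10^-5 A.
Through an area πr² the displacement current is I_d·(πr²/πR²) = I_d (r/R)² = 2.00×10^-5 A.

2.00×10^-5 A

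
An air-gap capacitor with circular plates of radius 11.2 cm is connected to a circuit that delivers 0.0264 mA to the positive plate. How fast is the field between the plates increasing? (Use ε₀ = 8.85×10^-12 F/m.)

7.57×10^7 V/(m·s)

The displacement current between the plates equals the conduction current, I_d = 0.0264 mA.
Since I_d = ε₀ A dE/dt, dE/dt = I_d/(ε₀A) = (2.64×10^-5)/((8.85×10^-12)(0.03941)) = 7.57×10^7 V/(m·s).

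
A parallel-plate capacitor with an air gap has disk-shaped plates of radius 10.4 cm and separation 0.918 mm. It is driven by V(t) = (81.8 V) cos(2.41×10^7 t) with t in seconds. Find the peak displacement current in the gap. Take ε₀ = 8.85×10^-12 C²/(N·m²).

C = ε₀A/d = (8.85×10^-12)(0.03398)/(9.18×10^-4) = 3.276×10^-10 F; ω = 2.41×10^7 rad/s.
I_d = C dV/dt, so |I_d|_max = C V₀ ω = (3.276×10^-10)(81.8)(2.41×10^7) = 0.646 A.

0.646 A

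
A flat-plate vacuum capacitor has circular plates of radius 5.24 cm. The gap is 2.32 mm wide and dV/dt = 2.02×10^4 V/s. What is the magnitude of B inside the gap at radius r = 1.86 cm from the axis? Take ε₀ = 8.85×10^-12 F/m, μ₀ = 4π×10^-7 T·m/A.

9.01×10^-13 T

With E = V/d, dE/dt = 8.707×10^6 V/(m·s) and πR² = 8.626×10^-3 m², giving I_d = ε₀ πR² dE/dt = 6.647×10^-7 A.
For r < R the Ampère–Maxwell law gives B(2πr) = μ₀ I_d (r²/R²), so B = μ₀ I_d r/(2πR²) = (4π×10^-7)(6.647×10^-7)(0.0186)/(2π·0.0524²) = 9.01×10^-13 T.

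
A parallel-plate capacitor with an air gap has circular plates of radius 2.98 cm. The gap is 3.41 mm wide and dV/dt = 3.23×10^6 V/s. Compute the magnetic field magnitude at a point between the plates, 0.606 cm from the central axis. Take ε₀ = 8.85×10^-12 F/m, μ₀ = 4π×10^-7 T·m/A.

dE/dt = (dV/dt)/d = 9.472×10^8 V/(m·s); I_d = ε₀(πR²)(dE/dt) = (8.85×10^-12)(2.790×10^-3)(9.472×10^8) = 2.339×10^-5 A.
∮B·dl = μ₀ I_d,enc with I_d,enc = I_d r²/R² = 9.673×10^-7 A; so B = μ₀ I_d,enc/(2πr) = 3.19×10^-11 T.

3.19×10^-11 T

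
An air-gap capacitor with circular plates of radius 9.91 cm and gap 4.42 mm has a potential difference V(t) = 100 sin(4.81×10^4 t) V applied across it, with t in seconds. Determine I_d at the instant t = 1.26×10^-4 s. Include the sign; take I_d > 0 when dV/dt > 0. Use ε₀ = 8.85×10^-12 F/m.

dE/dt = (V₀ω/d)·cos(ωt) with ωt = 6.0606 rad: (100)(4.81×10^4)(0.9753)/(4.42×10^-3) = 1.061×10^9 V/(m·s).
I_d = ε₀ A dE/dt = (8.85×10^-12)(0.03085)(1.061×10^9) = 2.90×10^-4 A.

2.90×10^-4 A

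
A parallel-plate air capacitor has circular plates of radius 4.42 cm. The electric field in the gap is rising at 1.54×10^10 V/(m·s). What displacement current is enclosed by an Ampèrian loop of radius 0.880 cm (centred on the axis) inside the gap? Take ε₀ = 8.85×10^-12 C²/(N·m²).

Total displacement current: I_d = ε₀(πR²)(dE/dt) = (8.85×10^-12)(6.138×10^-3)(1.54×10^10) = 8.365×10^-4 A.
Through an area πr² the displacement current is I_d·(πr²/πR²) = I_d (r/R)² = 3.32×10^-5 A.

3.32×10^-5 A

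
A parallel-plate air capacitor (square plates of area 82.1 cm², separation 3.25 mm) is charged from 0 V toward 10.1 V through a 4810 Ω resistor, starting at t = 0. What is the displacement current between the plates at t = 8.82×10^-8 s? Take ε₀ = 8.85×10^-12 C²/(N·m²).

With C = ε₀A/d = (8.85×10^-12)(8.21×10^-3)/(3.25×10^-3) = 2.236×10^-11 F, the time constant is τ = RC = 1.076×10^-7 s, so t/τ = 0.8197 and e^(−t/τ) = 0.4406.
I_d = I_cond = (V₀/R) e^(−t/τ) = (2.100×10^-3)(0.4406) = 9.25×10^-4 A.

9.25×10^-4 A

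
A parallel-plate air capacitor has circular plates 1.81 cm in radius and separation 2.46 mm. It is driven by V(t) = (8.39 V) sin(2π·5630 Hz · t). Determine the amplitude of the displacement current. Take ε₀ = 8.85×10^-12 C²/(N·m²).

The displacement current equals the conduction current C dV/dt, which peaks at C V₀ ω.
With C = ε₀A/d = (8.85×10^-12)(1.029×10^-3)/(2.46×10^-3) = 3.702×10^-12 F and ω = 2πf = 3.537×10^4 rad/s, I_d,max = (3.702×10^-12)(8.39)(3.537×10^4) = 1.10×10^-6 A.

1.10×10^-6 A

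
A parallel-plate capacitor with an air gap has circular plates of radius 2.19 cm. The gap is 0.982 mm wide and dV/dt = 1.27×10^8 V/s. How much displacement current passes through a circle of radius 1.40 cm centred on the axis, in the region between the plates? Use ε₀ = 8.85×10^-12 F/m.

dE/dt = (dV/dt)/d = 1.293×10^11 V/(m·s); I_d = ε₀(πR²)(dE/dt) = (8.85×10^-12)(1.507×10^-3)(1.293×10^11) = 1.724×10^-3 A.
Through an area πr² the displacement current is I_d·(πr²/πR²) = I_d (r/R)² = 7.05×10^-4 A.

7.05×10^-4 A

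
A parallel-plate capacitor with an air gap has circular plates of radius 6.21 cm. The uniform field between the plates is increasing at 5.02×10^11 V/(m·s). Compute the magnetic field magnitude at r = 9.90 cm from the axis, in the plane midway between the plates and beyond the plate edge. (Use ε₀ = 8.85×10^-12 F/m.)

Through the whole plate area (πR² = 0.01212 m²), I_d = ε₀ πR² dE/dt = 0.05385 A.
With r > R the enclosed displacement current is the full I_d; B = μ₀ I_d / (2πr) = 1.09×10^-7 T.

1.09×10^-7 T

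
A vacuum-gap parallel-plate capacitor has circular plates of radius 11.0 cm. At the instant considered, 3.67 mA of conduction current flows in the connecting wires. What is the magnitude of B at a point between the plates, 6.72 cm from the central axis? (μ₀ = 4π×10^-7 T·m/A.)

Between the plates the displacement current equals the wire current: I_d = 3.67 mA = 3.67×10^-3 A.
An Ampèrian loop of radius r encloses a fraction (r/R)² of I_d. Then B·2πr = μ₀ I_d (r/R)², giving B = μ₀ I_d r/(2πR²) = 4.08×10^-9 T.

4.08×10^-9 T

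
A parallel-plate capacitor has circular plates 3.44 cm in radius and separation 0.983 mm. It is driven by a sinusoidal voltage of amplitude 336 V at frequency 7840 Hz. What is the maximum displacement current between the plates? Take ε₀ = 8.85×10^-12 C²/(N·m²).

(dE/dt)_max = V₀ω/d = 1.684×10^10 V/(m·s); ω = 2πf = 4.926×10^4 rad/s.
I_d,max = ε₀ A (dE/dt)_max = (8.85×10^-12)(3.718×10^-3)(1.684×10^10) = 5.54×10^-4 A.

5.54×10^-4 A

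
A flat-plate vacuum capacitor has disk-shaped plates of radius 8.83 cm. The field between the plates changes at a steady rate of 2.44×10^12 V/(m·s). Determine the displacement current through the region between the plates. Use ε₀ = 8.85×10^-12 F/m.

0.529 A

The displacement current is ε₀ times dΦ_E/dt = ε₀ A dE/dt = (8.85×10^-12)(0.02449)(2.44×10^12) = 0.529 A.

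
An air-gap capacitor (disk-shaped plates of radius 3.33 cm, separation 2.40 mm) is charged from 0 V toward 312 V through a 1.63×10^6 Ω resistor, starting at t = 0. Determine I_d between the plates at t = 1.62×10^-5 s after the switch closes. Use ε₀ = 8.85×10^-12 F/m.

8.83×10^-5 A

C = ε₀A/d = (8.85×10^-12)(3.484×10^-3)/(2.40×10^-3) = 1.285×10^-11 F and τ = RC = 2.095×10^-5 s. I_d in the gap equals the RC charging current.
I_d(t) = (V₀/R) e^(−t/τ) = 1.914×10^-4 · e^(−0.7733) = 8.83×10^-5 A.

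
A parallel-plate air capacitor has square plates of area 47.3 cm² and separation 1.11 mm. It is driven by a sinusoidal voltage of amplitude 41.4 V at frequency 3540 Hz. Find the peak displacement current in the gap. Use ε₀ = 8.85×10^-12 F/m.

3.47×10^-5 A

The displacement current equals the conduction current C dV/dt, which peaks at C V₀ ω.
With C = ε₀A/d = (8.85×10^-12)(4.73×10^-3)/(1.11×10^-3) = 3.771×10^-11 F and ω = 2πf = 2.224×10^4 rad/s, I_d,max = (3.771×10^-11)(41.4)(2.224×10^4) = 3.47×10^-5 A.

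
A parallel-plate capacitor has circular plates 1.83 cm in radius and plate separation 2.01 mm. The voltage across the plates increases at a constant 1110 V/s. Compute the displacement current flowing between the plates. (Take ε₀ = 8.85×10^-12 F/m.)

C = ε₀A/d = (8.85×10^-12)(1.052×10^-3)/(2.01×10^-3) = 4.632×10^-12 F.
I_d = C dV/dt = (4.632×10^-12)(1110) = 5.14×10^-9 A.

5.14×10^-9 A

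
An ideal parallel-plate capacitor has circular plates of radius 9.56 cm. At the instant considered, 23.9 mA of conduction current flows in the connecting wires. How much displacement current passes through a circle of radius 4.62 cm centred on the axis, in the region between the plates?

Between the plates the displacement current equals the wire current: I_d = 23.9 mA = 0.0239 A.
Through an area πr² the displacement current is I_d·(πr²/πR²) = I_d (r/R)² = 5.58×10^-3 A.

5.58×10^-3 A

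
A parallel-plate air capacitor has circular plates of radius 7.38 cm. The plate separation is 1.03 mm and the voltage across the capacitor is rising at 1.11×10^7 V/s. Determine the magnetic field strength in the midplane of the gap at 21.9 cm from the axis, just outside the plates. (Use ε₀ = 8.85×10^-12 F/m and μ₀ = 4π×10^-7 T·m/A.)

With E = V/d, dE/dt = 1.078×10^10 V/(m·s) and πR² = 0.01711 m², giving I_d = ε₀ πR² dE/dt = 1.632×10^-3 A.
Outside the plates the loop encloses all of I_d, so B·2πr = μ₀ I_d and B = 1.49×10^-9 T.

1.49×10^-9 T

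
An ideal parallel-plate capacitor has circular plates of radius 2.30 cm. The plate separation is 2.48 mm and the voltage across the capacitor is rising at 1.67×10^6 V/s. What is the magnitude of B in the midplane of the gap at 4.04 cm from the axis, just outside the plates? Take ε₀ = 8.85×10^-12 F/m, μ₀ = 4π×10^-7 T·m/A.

With E = V/d, dE/dt = 6.734×10^8 V/(m·s) and πR² = 1.662×10^-3 m², giving I_d = ε₀ πR² dE/dt = 9.905×10^-6 A.
Outside the plates the loop encloses all of I_d, so B·2πr = μ₀ I_d and B = 4.90×10^-11 T.

4.90×10^-11 T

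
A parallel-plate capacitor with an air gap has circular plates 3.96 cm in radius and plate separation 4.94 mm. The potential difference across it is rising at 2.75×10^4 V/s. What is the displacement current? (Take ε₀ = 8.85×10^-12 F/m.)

2.43×10^-7 A

The displacement current equals the charging current C dV/dt. With C = ε₀A/d = (8.85×10^-12)(4.927×10^-3)/(4.94×10^-3) = 8.827×10^-12 F, I_d = (8.827×10^-12)(2.75×10^4) = 2.43×10^-7 A.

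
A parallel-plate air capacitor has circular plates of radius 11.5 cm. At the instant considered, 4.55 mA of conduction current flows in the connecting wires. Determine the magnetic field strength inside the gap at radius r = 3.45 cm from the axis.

2.37×10^-9 T

No conduction current crosses the gap, so I_d there equals the 4.55×10^-3 A in the leads.
An Ampèrian loop of radius r encloses a fraction (r/R)² of I_d. Then B·2πr = μ₀ I_d (r/R)², giving B = μ₀ I_d r/(2πR²) = 2.37×10^-9 T.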